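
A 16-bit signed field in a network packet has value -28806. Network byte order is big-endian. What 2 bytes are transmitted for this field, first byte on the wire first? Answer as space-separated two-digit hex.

8F 7A

Two's complement of -28806 in 16 bits: 28806 = 0x7086; invert → 0x8F79; add 1 → 0x8F7A.
Split into bytes (most-significant first): 8F 7A.
Big-endian: lowest address holds the most-significant byte.
So the memory order matches the most-significant-first order: 8F 7A.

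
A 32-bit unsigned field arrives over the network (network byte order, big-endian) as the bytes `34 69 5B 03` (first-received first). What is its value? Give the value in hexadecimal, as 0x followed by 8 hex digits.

Big-endian: lowest address holds the most-significant byte.
The bytes are already most-significant first: 0x34695B03.

0x34695B03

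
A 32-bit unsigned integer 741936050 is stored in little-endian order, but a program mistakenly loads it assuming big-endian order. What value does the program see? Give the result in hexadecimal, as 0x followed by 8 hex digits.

741936050 in 32-bit hexadecimal is 0x2C390BB2.
Stored little-endian, the bytes at ascending addresses are B2 0B 39 2C.
Read back as big-endian, the last byte is least significant, giving 0xB20B392C.

0xB20B392C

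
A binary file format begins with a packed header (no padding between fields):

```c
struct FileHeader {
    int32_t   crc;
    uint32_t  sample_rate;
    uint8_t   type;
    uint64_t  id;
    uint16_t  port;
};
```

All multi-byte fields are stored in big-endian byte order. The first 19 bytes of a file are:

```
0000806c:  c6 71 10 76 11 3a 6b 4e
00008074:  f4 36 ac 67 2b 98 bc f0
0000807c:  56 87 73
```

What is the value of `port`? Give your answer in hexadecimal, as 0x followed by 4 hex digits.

`port` follows `crc` (4 B), `sample_rate` (4 B), `type` (1 B), `id` (8 B), so it starts at offset 4 + 4 + 1 + 8 = 17 and occupies 2 bytes.
Bytes at offsets 17..18: 87 73.
In big-endian order the high byte comes first in memory.
The bytes are already most-significant first: 0x8773.

0x8773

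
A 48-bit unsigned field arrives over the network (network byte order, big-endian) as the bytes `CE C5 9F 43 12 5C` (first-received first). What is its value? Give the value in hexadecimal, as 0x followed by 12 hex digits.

Big-endian stores the most-significant byte at the lowest address.
The bytes are already most-significant first: 0xCEC59F43125C.

0xCEC59F43125C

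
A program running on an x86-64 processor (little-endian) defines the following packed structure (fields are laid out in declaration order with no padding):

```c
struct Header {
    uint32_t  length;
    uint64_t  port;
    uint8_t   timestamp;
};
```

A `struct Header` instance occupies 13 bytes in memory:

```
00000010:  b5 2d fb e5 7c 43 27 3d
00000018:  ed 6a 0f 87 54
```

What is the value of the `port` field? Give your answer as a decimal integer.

9732114886936707964

`port` follows `length` (4 bytes), so it starts at byte offset 4 and occupies 8 bytes.
Bytes at offsets 4..11: 7C 43 27 3D ED 6A 0F 87.
Little-endian stores the least-significant byte at the lowest address.
Reassemble most-significant byte first: 87 0F 6A ED 3D 27 43 7C → 0x870F6AED3D27437C.
0x870F6AED3D27437C = 9732114886936707964.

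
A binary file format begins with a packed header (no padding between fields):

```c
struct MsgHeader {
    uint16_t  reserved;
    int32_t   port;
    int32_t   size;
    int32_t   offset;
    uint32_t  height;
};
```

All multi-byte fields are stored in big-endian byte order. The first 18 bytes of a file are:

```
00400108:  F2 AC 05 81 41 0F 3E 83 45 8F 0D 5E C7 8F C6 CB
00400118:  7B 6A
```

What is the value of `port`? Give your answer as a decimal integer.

92356879

`port` follows `reserved` (2 bytes), so it starts at byte offset 2 and occupies 4 bytes.
Bytes at offsets 2..5: 05 81 41 0F.
In big-endian order the high byte comes first in memory.
The bytes are already most-significant first: 0x0581410F.
0x0581410F = 92356879.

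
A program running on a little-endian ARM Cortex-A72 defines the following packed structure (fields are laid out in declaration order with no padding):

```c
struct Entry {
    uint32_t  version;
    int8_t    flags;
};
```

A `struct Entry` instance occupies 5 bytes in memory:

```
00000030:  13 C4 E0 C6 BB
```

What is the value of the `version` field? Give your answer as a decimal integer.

3336619027

`version` is the first field, at byte offset 0, occupying 4 bytes.
Bytes at offsets 0..3: 13 C4 E0 C6.
Little-endian: lowest address holds the least-significant byte.
Reassemble most-significant byte first: C6 E0 C4 13 → 0xC6E0C413.
0xC6E0C413 = 3336619027.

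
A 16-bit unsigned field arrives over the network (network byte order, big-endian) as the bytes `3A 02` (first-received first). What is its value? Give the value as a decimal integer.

14850

Big-endian: lowest address holds the most-significant byte.
The bytes are already most-significant first: 0x3A02.
0x3A02 = 14850.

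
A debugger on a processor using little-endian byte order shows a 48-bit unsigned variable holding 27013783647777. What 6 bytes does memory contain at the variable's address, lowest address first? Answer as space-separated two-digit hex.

21 76 FA A2 91 18

27013783647777 in hexadecimal, padded to 48 bits, is 0x1891A2FA7621.
Split into bytes (most-significant first): 18 91 A2 FA 76 21.
In little-endian order the low byte comes first in memory.
So at ascending addresses the bytes are 21 76 FA A2 91 18.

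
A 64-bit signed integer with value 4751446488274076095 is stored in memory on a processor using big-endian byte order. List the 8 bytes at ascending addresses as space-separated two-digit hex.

4751446488274076095 in hexadecimal, padded to 64 bits, is 0x41F0876826DA81BF.
Split into bytes (most-significant first): 41 F0 87 68 26 DA 81 BF.
Big-endian stores the most-significant byte at the lowest address.
So the memory order matches the most-significant-first order: 41 F0 87 68 26 DA 81 BF.

41 F0 87 68 26 DA 81 BF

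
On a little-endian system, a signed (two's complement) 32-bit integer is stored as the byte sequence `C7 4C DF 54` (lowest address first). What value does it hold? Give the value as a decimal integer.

1423920327

In little-endian order the low byte comes first in memory.
Reassemble most-significant byte first: 54 DF 4C C7 → 0x54DF4CC7.
0x54DF4CC7 = 1423920327.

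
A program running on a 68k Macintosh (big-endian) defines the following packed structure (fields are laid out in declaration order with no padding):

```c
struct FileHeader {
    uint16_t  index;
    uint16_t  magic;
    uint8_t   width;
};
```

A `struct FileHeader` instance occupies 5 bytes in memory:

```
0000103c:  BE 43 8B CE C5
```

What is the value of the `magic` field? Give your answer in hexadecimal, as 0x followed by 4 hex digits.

0x8BCE

`magic` follows `index` (2 bytes), so it starts at byte offset 2 and occupies 2 bytes.
Bytes at offsets 2..3: 8B CE.
Big-endian stores the most-significant byte at the lowest address.
The bytes are already most-significant first: 0x8BCE.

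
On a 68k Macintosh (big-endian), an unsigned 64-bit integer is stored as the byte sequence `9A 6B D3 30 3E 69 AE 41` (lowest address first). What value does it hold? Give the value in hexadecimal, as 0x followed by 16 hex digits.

0x9A6BD3303E69AE41

Big-endian: lowest address holds the most-significant byte.
The bytes are already most-significant first: 0x9A6BD3303E69AE41.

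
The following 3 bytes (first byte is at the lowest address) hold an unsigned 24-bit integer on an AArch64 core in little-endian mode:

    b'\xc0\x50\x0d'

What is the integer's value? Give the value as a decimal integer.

In little-endian order the low byte comes first in memory.
Reassemble most-significant byte first: 0D 50 C0 → 0x0D50C0.
0x0D50C0 = 872640.

872640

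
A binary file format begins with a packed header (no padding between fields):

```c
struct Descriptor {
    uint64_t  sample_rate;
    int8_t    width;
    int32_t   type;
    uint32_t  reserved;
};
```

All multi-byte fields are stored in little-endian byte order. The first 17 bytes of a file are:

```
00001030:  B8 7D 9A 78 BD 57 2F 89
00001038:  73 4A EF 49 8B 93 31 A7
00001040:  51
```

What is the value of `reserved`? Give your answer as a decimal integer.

`reserved` follows `sample_rate` (8 B), `width` (1 B), `type` (4 B), so it starts at offset 8 + 1 + 4 = 13 and occupies 4 bytes.
Bytes at offsets 13..16: 93 31 A7 51.
Little-endian stores the least-significant byte at the lowest address.
Reassemble most-significant byte first: 51 A7 31 93 → 0x51A73193.
0x51A73193 = 1369911699.

1369911699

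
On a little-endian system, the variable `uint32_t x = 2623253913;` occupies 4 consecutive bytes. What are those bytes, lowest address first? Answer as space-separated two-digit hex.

2623253913 in hexadecimal, padded to 32 bits, is 0x9C5BAD99.
Split into bytes (most-significant first): 9C 5B AD 99.
In little-endian order the low byte comes first in memory.
So at ascending addresses the bytes are 99 AD 5B 9C.

99 AD 5B 9C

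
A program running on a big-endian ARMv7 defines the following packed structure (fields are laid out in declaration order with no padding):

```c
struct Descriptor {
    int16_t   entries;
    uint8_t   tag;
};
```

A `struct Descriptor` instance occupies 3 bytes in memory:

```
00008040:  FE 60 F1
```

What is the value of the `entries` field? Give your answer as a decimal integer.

`entries` is the first field, at byte offset 0, occupying 2 bytes.
Bytes at offsets 0..1: FE 60.
Big-endian: lowest address holds the most-significant byte.
The bytes are already most-significant first: 0xFE60.
Top bit is set, so as a signed 16-bit value this is 0xFE60 − 2^16 = -416.

-416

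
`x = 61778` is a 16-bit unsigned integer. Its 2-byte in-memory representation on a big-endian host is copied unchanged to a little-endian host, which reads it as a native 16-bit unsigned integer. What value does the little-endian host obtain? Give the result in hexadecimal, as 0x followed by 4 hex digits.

61778 in 16-bit hexadecimal is 0xF152.
Stored big-endian, the bytes at ascending addresses are F1 52.
Read back as little-endian, the first byte is least significant, giving 0x52F1.

0x52F1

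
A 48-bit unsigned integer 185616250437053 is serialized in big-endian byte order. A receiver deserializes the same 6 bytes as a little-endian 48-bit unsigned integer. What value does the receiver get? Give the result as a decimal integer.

208897195823528

185616250437053 in 48-bit hexadecimal is 0xA8D126ABFDBD.
Stored big-endian, the bytes at ascending addresses are A8 D1 26 AB FD BD.
Read back as little-endian, the first byte is least significant, giving 0xBDFDAB26D1A8.
0xBDFDAB26D1A8 = 208897195823528.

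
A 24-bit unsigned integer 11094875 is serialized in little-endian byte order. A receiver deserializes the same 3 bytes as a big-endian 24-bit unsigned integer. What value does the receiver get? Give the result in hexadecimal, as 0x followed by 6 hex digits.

0x5B4BA9

11094875 in 24-bit hexadecimal is 0xA94B5B.
Stored little-endian, the bytes at ascending addresses are 5B 4B A9.
Read back as big-endian, the last byte is least significant, giving 0x5B4BA9.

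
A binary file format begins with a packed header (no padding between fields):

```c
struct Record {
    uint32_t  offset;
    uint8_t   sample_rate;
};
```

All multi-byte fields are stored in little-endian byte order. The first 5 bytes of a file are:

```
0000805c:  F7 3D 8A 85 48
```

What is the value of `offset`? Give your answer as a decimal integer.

2240429559

`offset` is the first field, at byte offset 0, occupying 4 bytes.
Bytes at offsets 0..3: F7 3D 8A 85.
In little-endian order the low byte comes first in memory.
Reassemble most-significant byte first: 85 8A 3D F7 → 0x858A3DF7.
0x858A3DF7 = 2240429559.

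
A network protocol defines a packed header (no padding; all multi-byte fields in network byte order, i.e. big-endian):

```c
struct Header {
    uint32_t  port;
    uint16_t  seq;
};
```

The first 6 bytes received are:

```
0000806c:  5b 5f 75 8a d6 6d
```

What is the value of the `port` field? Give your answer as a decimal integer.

1532982666

`port` is the first field, at byte offset 0, occupying 4 bytes.
Bytes at offsets 0..3: 5B 5F 75 8A.
In big-endian order the high byte comes first in memory.
The bytes are already most-significant first: 0x5B5F758A.
0x5B5F758A = 1532982666.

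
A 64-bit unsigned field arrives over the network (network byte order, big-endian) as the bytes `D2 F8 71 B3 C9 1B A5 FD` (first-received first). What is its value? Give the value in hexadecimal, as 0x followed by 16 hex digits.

In big-endian order the high byte comes first in memory.
The bytes are already most-significant first: 0xD2F871B3C91BA5FD.

0xD2F871B3C91BA5FD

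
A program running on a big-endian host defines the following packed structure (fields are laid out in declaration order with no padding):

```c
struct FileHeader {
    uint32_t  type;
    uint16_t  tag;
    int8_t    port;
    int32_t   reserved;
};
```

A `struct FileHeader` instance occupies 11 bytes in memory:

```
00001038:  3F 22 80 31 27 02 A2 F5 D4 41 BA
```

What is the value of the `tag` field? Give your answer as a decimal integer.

9986

`tag` follows `type` (4 bytes), so it starts at byte offset 4 and occupies 2 bytes.
Bytes at offsets 4..5: 27 02.
Big-endian: lowest address holds the most-significant byte.
The bytes are already most-significant first: 0x2702.
0x2702 = 9986.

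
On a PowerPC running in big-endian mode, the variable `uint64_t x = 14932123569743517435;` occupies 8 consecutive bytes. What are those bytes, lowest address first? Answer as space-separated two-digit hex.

CF 39 8F 45 DC CC D6 FB

14932123569743517435 in hexadecimal, padded to 64 bits, is 0xCF398F45DCCCD6FB.
Split into bytes (most-significant first): CF 39 8F 45 DC CC D6 FB.
Big-endian stores the most-significant byte at the lowest address.
So the memory order matches the most-significant-first order: CF 39 8F 45 DC CC D6 FB.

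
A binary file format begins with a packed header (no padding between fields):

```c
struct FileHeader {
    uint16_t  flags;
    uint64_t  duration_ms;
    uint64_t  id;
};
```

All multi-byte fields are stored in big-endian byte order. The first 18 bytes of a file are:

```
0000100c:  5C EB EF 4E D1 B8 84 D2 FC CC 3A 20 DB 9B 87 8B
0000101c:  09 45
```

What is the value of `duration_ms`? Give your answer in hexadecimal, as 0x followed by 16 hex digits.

0xEF4ED1B884D2FCCC

`duration_ms` follows `flags` (2 bytes), so it starts at byte offset 2 and occupies 8 bytes.
Bytes at offsets 2..9: EF 4E D1 B8 84 D2 FC CC.
Big-endian stores the most-significant byte at the lowest address.
The bytes are already most-significant first: 0xEF4ED1B884D2FCCC.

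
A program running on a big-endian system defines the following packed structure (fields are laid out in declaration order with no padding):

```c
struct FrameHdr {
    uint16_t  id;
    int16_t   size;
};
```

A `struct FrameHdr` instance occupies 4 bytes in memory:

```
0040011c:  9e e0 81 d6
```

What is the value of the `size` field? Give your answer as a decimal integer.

-32298

`size` follows `id` (2 bytes), so it starts at byte offset 2 and occupies 2 bytes.
Bytes at offsets 2..3: 81 D6.
Big-endian: lowest address holds the most-significant byte.
The bytes are already most-significant first: 0x81D6.
Top bit is set, so as a signed 16-bit value this is 0x81D6 − 2^16 = -32298.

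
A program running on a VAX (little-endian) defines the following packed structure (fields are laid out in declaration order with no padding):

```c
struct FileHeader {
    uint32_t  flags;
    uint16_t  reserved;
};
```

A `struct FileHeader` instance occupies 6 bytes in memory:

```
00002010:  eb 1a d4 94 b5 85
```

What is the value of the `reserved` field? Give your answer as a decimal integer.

`reserved` follows `flags` (4 bytes), so it starts at byte offset 4 and occupies 2 bytes.
Bytes at offsets 4..5: B5 85.
Little-endian: lowest address holds the least-significant byte.
Reassemble most-significant byte first: 85 B5 → 0x85B5.
0x85B5 = 34229.

34229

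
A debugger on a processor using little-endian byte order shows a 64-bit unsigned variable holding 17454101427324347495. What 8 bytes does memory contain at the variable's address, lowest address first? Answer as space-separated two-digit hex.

67 64 4E B9 C5 6C 39 F2

17454101427324347495 in hexadecimal, padded to 64 bits, is 0xF2396CC5B94E6467.
Split into bytes (most-significant first): F2 39 6C C5 B9 4E 64 67.
Little-endian: lowest address holds the least-significant byte.
So at ascending addresses the bytes are 67 64 4E B9 C5 6C 39 F2.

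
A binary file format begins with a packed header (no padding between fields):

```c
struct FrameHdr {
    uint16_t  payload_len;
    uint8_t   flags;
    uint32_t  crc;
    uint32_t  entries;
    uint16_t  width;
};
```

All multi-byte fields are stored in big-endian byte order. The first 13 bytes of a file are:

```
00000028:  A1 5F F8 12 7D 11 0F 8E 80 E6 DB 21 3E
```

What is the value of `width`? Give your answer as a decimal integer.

8510

`width` follows `payload_len` (2 B), `flags` (1 B), `crc` (4 B), `entries` (4 B), so it starts at offset 2 + 1 + 4 + 4 = 11 and occupies 2 bytes.
Bytes at offsets 11..12: 21 3E.
Big-endian: lowest address holds the most-significant byte.
The bytes are already most-significant first: 0x213E.
0x213E = 8510.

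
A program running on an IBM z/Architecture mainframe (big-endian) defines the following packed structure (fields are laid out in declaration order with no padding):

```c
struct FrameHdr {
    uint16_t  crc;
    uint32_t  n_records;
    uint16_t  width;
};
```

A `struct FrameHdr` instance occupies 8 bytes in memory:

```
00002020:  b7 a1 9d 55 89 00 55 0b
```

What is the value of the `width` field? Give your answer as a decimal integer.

21771

`width` follows `crc` (2 B), `n_records` (4 B), so it starts at offset 2 + 4 = 6 and occupies 2 bytes.
Bytes at offsets 6..7: 55 0B.
Big-endian: lowest address holds the most-significant byte.
The bytes are already most-significant first: 0x550B.
0x550B = 21771.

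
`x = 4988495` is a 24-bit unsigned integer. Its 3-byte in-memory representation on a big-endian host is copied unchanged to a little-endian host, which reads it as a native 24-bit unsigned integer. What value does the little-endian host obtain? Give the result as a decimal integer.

4988495 in 24-bit hexadecimal is 0x4C1E4F.
Stored big-endian, the bytes at ascending addresses are 4C 1E 4F.
Read back as little-endian, the first byte is least significant, giving 0x4F1E4C.
0x4F1E4C = 5185100.

5185100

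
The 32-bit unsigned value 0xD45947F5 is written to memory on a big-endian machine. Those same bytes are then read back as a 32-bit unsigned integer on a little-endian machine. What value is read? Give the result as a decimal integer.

4115093972

Stored big-endian, the bytes at ascending addresses are D4 59 47 F5.
Read back as little-endian, the first byte is least significant, giving 0xF54759D4.
0xF54759D4 = 4115093972.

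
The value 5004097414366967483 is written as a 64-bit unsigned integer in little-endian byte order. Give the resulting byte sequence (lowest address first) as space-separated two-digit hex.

5004097414366967483 in hexadecimal, padded to 64 bits, is 0x45722015E4CB36BB.
Split into bytes (most-significant first): 45 72 20 15 E4 CB 36 BB.
In little-endian order the low byte comes first in memory.
So at ascending addresses the bytes are BB 36 CB E4 15 20 72 45.

BB 36 CB E4 15 20 72 45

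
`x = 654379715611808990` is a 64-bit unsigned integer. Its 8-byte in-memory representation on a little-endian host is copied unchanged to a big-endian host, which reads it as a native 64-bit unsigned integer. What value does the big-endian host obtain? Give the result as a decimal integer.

654379715611808990 in 64-bit hexadecimal is 0x0914D2E2614354DE.
Stored little-endian, the bytes at ascending addresses are DE 54 43 61 E2 D2 14 09.
Read back as big-endian, the last byte is least significant, giving 0xDE544361E2D21409.
0xDE544361E2D21409 = 16020503862160004105.

16020503862160004105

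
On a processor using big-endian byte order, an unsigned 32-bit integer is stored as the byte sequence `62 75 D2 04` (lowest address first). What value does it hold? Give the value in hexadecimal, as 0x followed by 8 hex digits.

0x6275D204

Big-endian: lowest address holds the most-significant byte.
The bytes are already most-significant first: 0x6275D204.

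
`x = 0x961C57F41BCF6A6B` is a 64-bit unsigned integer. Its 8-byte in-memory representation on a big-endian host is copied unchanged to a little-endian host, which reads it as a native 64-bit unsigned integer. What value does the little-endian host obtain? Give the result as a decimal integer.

7740226628560034966

Stored big-endian, the bytes at ascending addresses are 96 1C 57 F4 1B CF 6A 6B.
Read back as little-endian, the first byte is least significant, giving 0x6B6ACF1BF4571C96.
0x6B6ACF1BF4571C96 = 7740226628560034966.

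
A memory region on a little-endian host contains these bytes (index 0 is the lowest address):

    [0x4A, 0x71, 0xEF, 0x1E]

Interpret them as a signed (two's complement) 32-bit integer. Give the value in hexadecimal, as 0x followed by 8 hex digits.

In little-endian order the low byte comes first in memory.
Reassemble most-significant byte first: 1E EF 71 4A → 0x1EEF714A.

0x1EEF714A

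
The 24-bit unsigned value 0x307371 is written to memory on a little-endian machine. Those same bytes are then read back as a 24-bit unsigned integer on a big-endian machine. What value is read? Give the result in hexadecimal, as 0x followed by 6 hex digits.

Stored little-endian, the bytes at ascending addresses are 71 73 30.
Read back as big-endian, the last byte is least significant, giving 0x717330.

0x717330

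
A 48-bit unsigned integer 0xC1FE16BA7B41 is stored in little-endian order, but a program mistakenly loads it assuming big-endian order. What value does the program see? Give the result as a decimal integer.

71999658852033

Stored little-endian, the bytes at ascending addresses are 41 7B BA 16 FE C1.
Read back as big-endian, the last byte is least significant, giving 0x417BBA16FEC1.
0x417BBA16FEC1 = 71999658852033.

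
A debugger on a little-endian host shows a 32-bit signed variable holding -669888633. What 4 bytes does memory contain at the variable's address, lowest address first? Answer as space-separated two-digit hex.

87 4F 12 D8

Two's complement of -669888633 in 32 bits: 669888633 = 0x27EDB079; invert → 0xD8124F86; add 1 → 0xD8124F87.
Split into bytes (most-significant first): D8 12 4F 87.
Little-endian stores the least-significant byte at the lowest address.
So at ascending addresses the bytes are 87 4F 12 D8.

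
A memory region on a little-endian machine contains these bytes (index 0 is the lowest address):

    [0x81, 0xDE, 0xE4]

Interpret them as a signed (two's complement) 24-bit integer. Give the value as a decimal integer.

In little-endian order the low byte comes first in memory.
Reassemble most-significant byte first: E4 DE 81 → 0xE4DE81.
Top bit is set, so as a signed 24-bit value this is 0xE4DE81 − 2^24 = -1778047.

-1778047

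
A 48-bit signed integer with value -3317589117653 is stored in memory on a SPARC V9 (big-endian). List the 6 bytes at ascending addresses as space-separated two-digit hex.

FC FB 90 47 75 2B

Two's complement of -3317589117653 in 48 bits: 3317589117653 = 0x03046FB88AD5; invert → 0xFCFB9047752A; add 1 → 0xFCFB9047752B.
Split into bytes (most-significant first): FC FB 90 47 75 2B.
Big-endian stores the most-significant byte at the lowest address.
So the memory order matches the most-significant-first order: FC FB 90 47 75 2B.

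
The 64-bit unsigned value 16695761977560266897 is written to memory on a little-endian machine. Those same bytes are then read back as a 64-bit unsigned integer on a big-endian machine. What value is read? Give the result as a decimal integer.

16695761977560266897 in 64-bit hexadecimal is 0xE7B3430F86F3F891.
Stored little-endian, the bytes at ascending addresses are 91 F8 F3 86 0F 43 B3 E7.
Read back as big-endian, the last byte is least significant, giving 0x91F8F3860F43B3E7.
0x91F8F3860F43B3E7 = 10518424686831055847.

10518424686831055847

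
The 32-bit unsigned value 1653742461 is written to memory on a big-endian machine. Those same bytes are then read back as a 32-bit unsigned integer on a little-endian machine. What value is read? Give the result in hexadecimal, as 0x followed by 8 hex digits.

1653742461 in 32-bit hexadecimal is 0x62921B7D.
Stored big-endian, the bytes at ascending addresses are 62 92 1B 7D.
Read back as little-endian, the first byte is least significant, giving 0x7D1B9262.

0x7D1B9262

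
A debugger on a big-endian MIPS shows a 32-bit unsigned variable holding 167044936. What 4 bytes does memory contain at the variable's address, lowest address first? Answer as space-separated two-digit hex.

167044936 in hexadecimal, padded to 32 bits, is 0x09F4E748.
Split into bytes (most-significant first): 09 F4 E7 48.
Big-endian stores the most-significant byte at the lowest address.
So the memory order matches the most-significant-first order: 09 F4 E7 48.

09 F4 E7 48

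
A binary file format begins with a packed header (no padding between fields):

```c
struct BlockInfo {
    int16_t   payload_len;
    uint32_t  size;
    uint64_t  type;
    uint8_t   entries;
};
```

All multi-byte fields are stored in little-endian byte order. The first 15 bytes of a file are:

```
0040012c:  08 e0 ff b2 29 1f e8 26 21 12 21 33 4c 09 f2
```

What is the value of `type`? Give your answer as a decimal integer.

`type` follows `payload_len` (2 B), `size` (4 B), so it starts at offset 2 + 4 = 6 and occupies 8 bytes.
Bytes at offsets 6..13: E8 26 21 12 21 33 4C 09.
In little-endian order the low byte comes first in memory.
Reassemble most-significant byte first: 09 4C 33 21 12 21 26 E8 → 0x094C3321122126E8.
0x094C3321122126E8 = 669966661702461160.

669966661702461160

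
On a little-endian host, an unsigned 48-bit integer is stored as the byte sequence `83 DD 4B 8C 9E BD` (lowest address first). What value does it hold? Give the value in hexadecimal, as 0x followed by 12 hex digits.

Little-endian stores the least-significant byte at the lowest address.
Reassemble most-significant byte first: BD 9E 8C 4B DD 83 → 0xBD9E8C4BDD83.

0xBD9E8C4BDD83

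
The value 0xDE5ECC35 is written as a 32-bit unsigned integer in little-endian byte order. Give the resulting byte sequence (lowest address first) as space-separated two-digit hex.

35 CC 5E DE

Split into bytes (most-significant first): DE 5E CC 35.
Little-endian: lowest address holds the least-significant byte.
So at ascending addresses the bytes are 35 CC 5E DE.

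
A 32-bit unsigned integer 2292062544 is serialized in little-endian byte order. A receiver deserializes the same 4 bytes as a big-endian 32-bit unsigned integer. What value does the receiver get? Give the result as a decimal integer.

1343856264

2292062544 in 32-bit hexadecimal is 0x889E1950.
Stored little-endian, the bytes at ascending addresses are 50 19 9E 88.
Read back as big-endian, the last byte is least significant, giving 0x50199E88.
0x50199E88 = 1343856264.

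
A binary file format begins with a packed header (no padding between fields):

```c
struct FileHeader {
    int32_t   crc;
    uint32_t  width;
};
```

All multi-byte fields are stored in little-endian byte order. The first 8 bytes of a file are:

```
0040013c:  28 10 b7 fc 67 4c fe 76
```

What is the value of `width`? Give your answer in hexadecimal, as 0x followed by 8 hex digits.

`width` follows `crc` (4 bytes), so it starts at byte offset 4 and occupies 4 bytes.
Bytes at offsets 4..7: 67 4C FE 76.
In little-endian order the low byte comes first in memory.
Reassemble most-significant byte first: 76 FE 4C 67 → 0x76FE4C67.

0x76FE4C67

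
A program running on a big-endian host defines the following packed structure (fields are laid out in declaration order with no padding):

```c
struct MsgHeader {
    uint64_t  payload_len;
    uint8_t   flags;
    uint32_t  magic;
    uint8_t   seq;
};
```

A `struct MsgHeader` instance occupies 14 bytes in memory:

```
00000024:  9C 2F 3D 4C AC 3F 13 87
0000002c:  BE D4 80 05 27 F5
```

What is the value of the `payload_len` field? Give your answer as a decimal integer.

`payload_len` is the first field, at byte offset 0, occupying 8 bytes.
Bytes at offsets 0..7: 9C 2F 3D 4C AC 3F 13 87.
Big-endian stores the most-significant byte at the lowest address.
The bytes are already most-significant first: 0x9C2F3D4CAC3F1387.
0x9C2F3D4CAC3F1387 = 11254281393338782599.

11254281393338782599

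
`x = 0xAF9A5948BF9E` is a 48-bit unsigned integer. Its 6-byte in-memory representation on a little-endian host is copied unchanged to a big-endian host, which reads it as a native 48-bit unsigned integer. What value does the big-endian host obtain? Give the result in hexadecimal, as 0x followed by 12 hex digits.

Stored little-endian, the bytes at ascending addresses are 9E BF 48 59 9A AF.
Read back as big-endian, the last byte is least significant, giving 0x9EBF48599AAF.

0x9EBF48599AAF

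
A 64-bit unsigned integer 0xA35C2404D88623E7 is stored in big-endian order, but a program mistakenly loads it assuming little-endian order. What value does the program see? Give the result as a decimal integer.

16655304109286775971

Stored big-endian, the bytes at ascending addresses are A3 5C 24 04 D8 86 23 E7.
Read back as little-endian, the first byte is least significant, giving 0xE72386D804245CA3.
0xE72386D804245CA3 = 16655304109286775971.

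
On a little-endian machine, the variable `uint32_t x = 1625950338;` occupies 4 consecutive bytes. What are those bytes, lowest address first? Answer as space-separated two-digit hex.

82 08 EA 60

1625950338 in hexadecimal, padded to 32 bits, is 0x60EA0882.
Split into bytes (most-significant first): 60 EA 08 82.
In little-endian order the low byte comes first in memory.
So at ascending addresses the bytes are 82 08 EA 60.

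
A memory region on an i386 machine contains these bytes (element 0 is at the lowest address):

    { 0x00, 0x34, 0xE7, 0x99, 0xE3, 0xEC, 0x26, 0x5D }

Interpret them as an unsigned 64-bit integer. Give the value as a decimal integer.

Little-endian stores the least-significant byte at the lowest address.
Reassemble most-significant byte first: 5D 26 EC E3 99 E7 34 00 → 0x5D26ECE399E73400.
0x5D26ECE399E73400 = 6712312756926100480.

6712312756926100480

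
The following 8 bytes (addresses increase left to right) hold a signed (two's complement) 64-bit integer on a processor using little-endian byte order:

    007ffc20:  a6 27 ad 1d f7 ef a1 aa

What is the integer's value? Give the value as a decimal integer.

-6151371771377539162

Little-endian: lowest address holds the least-significant byte.
Reassemble most-significant byte first: AA A1 EF F7 1D AD 27 A6 → 0xAAA1EFF71DAD27A6.
Top bit is set, so as a signed 64-bit value this is 0xAAA1EFF71DAD27A6 − 2^64 = -6151371771377539162.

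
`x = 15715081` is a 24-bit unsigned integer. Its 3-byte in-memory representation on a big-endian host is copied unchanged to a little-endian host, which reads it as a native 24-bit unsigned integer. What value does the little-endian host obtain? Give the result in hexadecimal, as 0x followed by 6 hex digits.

0x09CBEF

15715081 in 24-bit hexadecimal is 0xEFCB09.
Stored big-endian, the bytes at ascending addresses are EF CB 09.
Read back as little-endian, the first byte is least significant, giving 0x09CBEF.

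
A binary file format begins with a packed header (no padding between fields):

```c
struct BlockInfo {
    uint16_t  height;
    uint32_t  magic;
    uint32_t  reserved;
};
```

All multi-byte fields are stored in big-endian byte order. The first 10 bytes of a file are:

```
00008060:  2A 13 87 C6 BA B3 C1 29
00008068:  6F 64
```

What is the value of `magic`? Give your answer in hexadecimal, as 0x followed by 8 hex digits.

0x87C6BAB3

`magic` follows `height` (2 bytes), so it starts at byte offset 2 and occupies 4 bytes.
Bytes at offsets 2..5: 87 C6 BA B3.
Big-endian: lowest address holds the most-significant byte.
The bytes are already most-significant first: 0x87C6BAB3.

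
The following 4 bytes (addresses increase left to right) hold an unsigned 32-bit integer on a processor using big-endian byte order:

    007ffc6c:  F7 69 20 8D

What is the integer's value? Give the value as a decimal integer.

4150861965

Big-endian stores the most-significant byte at the lowest address.
The bytes are already most-significant first: 0xF769208D.
0xF769208D = 4150861965.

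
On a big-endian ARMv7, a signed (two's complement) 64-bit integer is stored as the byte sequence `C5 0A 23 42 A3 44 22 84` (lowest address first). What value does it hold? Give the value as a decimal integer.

Big-endian stores the most-significant byte at the lowest address.
The bytes are already most-significant first: 0xC50A2342A3442284.
Top bit is set, so as a signed 64-bit value this is 0xC50A2342A3442284 − 2^64 = -4248544529356676476.

-4248544529356676476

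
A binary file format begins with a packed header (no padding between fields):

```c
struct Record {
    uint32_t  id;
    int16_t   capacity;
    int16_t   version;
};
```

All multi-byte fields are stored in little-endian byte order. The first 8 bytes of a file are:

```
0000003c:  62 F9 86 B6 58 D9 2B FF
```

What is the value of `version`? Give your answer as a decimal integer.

-213

`version` follows `id` (4 B), `capacity` (2 B), so it starts at offset 4 + 2 = 6 and occupies 2 bytes.
Bytes at offsets 6..7: 2B FF.
Little-endian stores the least-significant byte at the lowest address.
Reassemble most-significant byte first: FF 2B → 0xFF2B.
Top bit is set, so as a signed 16-bit value this is 0xFF2B − 2^16 = -213.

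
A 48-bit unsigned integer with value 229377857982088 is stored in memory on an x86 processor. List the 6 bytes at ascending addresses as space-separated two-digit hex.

88 8E BE 31 9E D0

229377857982088 in hexadecimal, padded to 48 bits, is 0xD09E31BE8E88.
Split into bytes (most-significant first): D0 9E 31 BE 8E 88.
Little-endian: lowest address holds the least-significant byte.
So at ascending addresses the bytes are 88 8E BE 31 9E D0.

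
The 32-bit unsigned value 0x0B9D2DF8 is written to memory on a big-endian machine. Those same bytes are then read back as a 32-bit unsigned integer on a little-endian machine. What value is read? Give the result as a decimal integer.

Stored big-endian, the bytes at ascending addresses are 0B 9D 2D F8.
Read back as little-endian, the first byte is least significant, giving 0xF82D9D0B.
0xF82D9D0B = 4163738891.

4163738891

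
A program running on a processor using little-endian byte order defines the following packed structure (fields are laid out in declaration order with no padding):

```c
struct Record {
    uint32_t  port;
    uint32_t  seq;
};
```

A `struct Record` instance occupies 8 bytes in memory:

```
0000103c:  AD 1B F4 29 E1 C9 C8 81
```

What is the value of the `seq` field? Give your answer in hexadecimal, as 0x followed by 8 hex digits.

`seq` follows `port` (4 bytes), so it starts at byte offset 4 and occupies 4 bytes.
Bytes at offsets 4..7: E1 C9 C8 81.
Little-endian stores the least-significant byte at the lowest address.
Reassemble most-significant byte first: 81 C8 C9 E1 → 0x81C8C9E1.

0x81C8C9E1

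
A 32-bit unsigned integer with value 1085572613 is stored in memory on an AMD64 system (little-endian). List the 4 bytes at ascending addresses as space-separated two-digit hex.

05 86 B4 40

1085572613 in hexadecimal, padded to 32 bits, is 0x40B48605.
Split into bytes (most-significant first): 40 B4 86 05.
In little-endian order the low byte comes first in memory.
So at ascending addresses the bytes are 05 86 B4 40.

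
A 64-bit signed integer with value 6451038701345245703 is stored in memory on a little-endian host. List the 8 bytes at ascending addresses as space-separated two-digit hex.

07 0A FB 11 85 B1 86 59

6451038701345245703 in hexadecimal, padded to 64 bits, is 0x5986B18511FB0A07.
Split into bytes (most-significant first): 59 86 B1 85 11 FB 0A 07.
Little-endian stores the least-significant byte at the lowest address.
So at ascending addresses the bytes are 07 0A FB 11 85 B1 86 59.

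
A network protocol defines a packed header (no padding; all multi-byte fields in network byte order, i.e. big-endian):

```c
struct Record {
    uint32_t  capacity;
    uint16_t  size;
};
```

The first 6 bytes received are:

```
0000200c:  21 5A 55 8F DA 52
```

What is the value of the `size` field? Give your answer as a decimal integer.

55890

`size` follows `capacity` (4 bytes), so it starts at byte offset 4 and occupies 2 bytes.
Bytes at offsets 4..5: DA 52.
In big-endian order the high byte comes first in memory.
The bytes are already most-significant first: 0xDA52.
0xDA52 = 55890.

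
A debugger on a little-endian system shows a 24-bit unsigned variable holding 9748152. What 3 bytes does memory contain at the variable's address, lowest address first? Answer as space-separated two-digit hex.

9748152 in hexadecimal, padded to 24 bits, is 0x94BEB8.
Split into bytes (most-significant first): 94 BE B8.
In little-endian order the low byte comes first in memory.
So at ascending addresses the bytes are B8 BE 94.

B8 BE 94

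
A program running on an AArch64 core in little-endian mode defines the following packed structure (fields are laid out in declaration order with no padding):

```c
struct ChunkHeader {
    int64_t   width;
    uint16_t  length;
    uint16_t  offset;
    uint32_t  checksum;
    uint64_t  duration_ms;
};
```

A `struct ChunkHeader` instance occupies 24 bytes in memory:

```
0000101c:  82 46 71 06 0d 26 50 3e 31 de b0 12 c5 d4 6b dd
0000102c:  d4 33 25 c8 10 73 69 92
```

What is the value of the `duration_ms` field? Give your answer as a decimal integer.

10550090118006649812

`duration_ms` follows `width` (8 B), `length` (2 B), `offset` (2 B), `checksum` (4 B), so it starts at offset 8 + 2 + 2 + 4 = 16 and occupies 8 bytes.
Bytes at offsets 16..23: D4 33 25 C8 10 73 69 92.
Little-endian: lowest address holds the least-significant byte.
Reassemble most-significant byte first: 92 69 73 10 C8 25 33 D4 → 0x92697310C82533D4.
0x92697310C82533D4 = 10550090118006649812.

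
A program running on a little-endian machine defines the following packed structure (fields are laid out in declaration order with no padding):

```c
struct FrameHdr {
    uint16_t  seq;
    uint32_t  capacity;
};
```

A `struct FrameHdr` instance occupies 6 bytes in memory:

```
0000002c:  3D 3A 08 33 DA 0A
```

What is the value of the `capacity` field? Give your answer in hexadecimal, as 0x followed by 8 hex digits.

`capacity` follows `seq` (2 bytes), so it starts at byte offset 2 and occupies 4 bytes.
Bytes at offsets 2..5: 08 33 DA 0A.
Little-endian stores the least-significant byte at the lowest address.
Reassemble most-significant byte first: 0A DA 33 08 → 0x0ADA3308.

0x0ADA3308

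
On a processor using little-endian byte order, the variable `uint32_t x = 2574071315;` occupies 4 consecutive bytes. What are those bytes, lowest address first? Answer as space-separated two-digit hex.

2574071315 in hexadecimal, padded to 32 bits, is 0x996D3613.
Split into bytes (most-significant first): 99 6D 36 13.
Little-endian stores the least-significant byte at the lowest address.
So at ascending addresses the bytes are 13 36 6D 99.

13 36 6D 99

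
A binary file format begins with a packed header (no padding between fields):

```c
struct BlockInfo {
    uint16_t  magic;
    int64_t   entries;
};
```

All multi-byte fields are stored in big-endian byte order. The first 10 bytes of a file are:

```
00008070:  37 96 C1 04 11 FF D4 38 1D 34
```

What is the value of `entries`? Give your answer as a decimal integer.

`entries` follows `magic` (2 bytes), so it starts at byte offset 2 and occupies 8 bytes.
Bytes at offsets 2..9: C1 04 11 FF D4 38 1D 34.
Big-endian: lowest address holds the most-significant byte.
The bytes are already most-significant first: 0xC10411FFD4381D34.
Top bit is set, so as a signed 64-bit value this is 0xC10411FFD4381D34 − 2^64 = -4538482734007837388.

-4538482734007837388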